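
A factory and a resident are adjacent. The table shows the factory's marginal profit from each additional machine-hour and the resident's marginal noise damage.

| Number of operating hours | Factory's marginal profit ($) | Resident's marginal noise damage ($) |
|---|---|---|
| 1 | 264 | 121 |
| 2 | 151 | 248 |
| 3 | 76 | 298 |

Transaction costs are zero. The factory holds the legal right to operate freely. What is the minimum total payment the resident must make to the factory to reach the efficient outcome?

$227

Left alone the factory would choose level 3 (marginal profit stays positive).
Efficient level: k* = 1 (marginal profit ≥ marginal noise damage through 1).
The resident must at least cover the factory's forgone profit from cutting 3→1: 151 + 76 = 227.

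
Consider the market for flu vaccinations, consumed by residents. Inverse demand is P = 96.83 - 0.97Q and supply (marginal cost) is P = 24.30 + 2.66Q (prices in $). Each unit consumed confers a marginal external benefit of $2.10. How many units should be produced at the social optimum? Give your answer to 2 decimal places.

Q* = 20.56

Social marginal benefit = demand + MEB = 98.93 - 0.97Q.
Set SMB = MC: 98.93 - 0.97Q = 24.30 + 2.66Q → Q* = 20.5592.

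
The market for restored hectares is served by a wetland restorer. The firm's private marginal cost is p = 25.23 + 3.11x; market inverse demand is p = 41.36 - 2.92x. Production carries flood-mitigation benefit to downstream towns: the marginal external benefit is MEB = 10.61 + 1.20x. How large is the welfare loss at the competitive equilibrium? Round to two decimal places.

Market equilibrium (private): 25.23 + 3.11x = 41.36 - 2.92x → x_m = 2.6750.
Social marginal cost = private MC − MEB = 14.62 + 1.91x.
Set SMC = demand: 14.62 + 1.91x = 41.36 - 2.92x → x* = 5.5362.
Between x* and x_m the wedge demand − SMC runs linearly from 0 to MEB(x_m), so the loss is a triangle.
DWL = ½ × 2.8612 × 13.8200 = 19.7709.

DWL = 19.77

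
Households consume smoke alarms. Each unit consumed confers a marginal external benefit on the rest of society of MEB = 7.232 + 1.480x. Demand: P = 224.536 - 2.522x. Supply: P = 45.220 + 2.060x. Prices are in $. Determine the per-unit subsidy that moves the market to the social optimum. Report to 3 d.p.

Social marginal benefit = demand + MEB = 231.768 - 1.042x.
Set SMB = MC: 231.768 - 1.042x = 45.220 + 2.060x → x* = 60.1380.
The Pigouvian subsidy equals MEB at x*: 7.232 + 1.480×60.1380 = 96.2362.

subsidy = $96.236 per unit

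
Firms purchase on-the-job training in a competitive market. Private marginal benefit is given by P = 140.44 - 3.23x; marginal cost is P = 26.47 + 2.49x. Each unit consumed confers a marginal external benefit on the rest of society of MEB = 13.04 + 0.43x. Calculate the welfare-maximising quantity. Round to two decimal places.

Social marginal benefit = demand + MEB = 153.48 - 2.80x.
Set SMB = MC: 153.48 - 2.80x = 26.47 + 2.49x → x* = 24.0095.

x* = 24.01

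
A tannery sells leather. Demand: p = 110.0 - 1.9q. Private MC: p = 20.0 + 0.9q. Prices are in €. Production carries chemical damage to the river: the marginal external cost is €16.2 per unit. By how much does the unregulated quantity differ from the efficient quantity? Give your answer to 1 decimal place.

Market equilibrium (private): 20.0 + 0.9q = 110.0 - 1.9q → q_m = 32.1429.
Social marginal cost = private MC + MEC = 36.2 + 0.9q.
Set SMC = demand: 36.2 + 0.9q = 110.0 - 1.9q → q* = 26.3571.
Gap = |32.1429 − 26.3571| = 5.7858.

5.8 units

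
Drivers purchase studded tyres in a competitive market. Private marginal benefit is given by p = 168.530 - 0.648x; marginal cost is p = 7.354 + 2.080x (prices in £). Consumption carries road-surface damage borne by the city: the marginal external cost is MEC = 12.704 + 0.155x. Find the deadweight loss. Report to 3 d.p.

Market equilibrium (private): 7.354 + 2.080x = 168.530 - 0.648x → x_m = 59.0821.
Social marginal benefit = demand − MEC = 155.826 - 0.803x.
Set SMB = MC: 155.826 - 0.803x = 7.354 + 2.080x → x* = 51.4991.
Between x* and x_m the wedge MC − SMB runs linearly from 0 to MEC(x_m), so the loss is a triangle.
DWL = ½ × 7.5830 × 21.8617 = 82.8886.

DWL = £82.889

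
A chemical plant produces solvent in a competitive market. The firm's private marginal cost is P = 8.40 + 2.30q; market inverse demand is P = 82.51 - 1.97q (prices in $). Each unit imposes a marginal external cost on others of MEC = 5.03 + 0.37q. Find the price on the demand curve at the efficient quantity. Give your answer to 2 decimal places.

P = $53.18

Social marginal cost = private MC + MEC = 13.43 + 2.67q.
Set SMC = demand: 13.43 + 2.67q = 82.51 - 1.97q → q* = 14.8879.
Consumer price on the demand curve at q*: 82.51 − 1.97×14.8879 = 53.1808.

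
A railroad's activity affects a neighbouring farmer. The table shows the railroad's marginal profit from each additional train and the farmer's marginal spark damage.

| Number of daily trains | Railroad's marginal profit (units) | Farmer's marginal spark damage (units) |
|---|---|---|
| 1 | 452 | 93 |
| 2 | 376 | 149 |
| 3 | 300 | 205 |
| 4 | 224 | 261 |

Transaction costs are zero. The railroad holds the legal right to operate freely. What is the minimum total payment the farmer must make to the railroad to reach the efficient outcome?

224

Left alone the railroad would choose level 4 (marginal profit stays positive).
Efficient level: k* = 3 (marginal profit ≥ marginal spark damage through 3).
The farmer must at least cover the railroad's forgone profit from cutting 4→3: 224 = 224.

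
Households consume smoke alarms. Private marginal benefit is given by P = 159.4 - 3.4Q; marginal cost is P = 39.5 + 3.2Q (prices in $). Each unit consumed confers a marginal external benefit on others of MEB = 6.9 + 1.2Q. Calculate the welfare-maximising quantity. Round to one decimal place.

Q* = 23.5

Social marginal benefit = demand + MEB = 166.3 - 2.2Q.
Set SMB = MC: 166.3 - 2.2Q = 39.5 + 3.2Q → Q* = 23.4815.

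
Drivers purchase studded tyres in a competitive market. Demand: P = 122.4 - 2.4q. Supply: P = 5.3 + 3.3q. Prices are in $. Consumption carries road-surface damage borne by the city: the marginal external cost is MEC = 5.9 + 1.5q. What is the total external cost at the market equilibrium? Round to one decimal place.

$437.7

Market equilibrium (private): 5.3 + 3.3q = 122.4 - 2.4q → q_m = 20.5439.
Total external cost = ∫₀^{q_m} (5.9 + 1.5q) dq = 5.9×20.5439 + ½×1.5×20.5439² = 437.7479.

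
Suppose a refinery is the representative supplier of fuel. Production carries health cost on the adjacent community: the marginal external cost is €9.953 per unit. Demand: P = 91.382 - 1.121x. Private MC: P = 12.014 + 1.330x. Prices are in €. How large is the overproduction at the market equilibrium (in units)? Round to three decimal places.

4.061 units

Market equilibrium (private): 12.014 + 1.330x = 91.382 - 1.121x → x_m = 32.3819.
Social marginal cost = private MC + MEC = 21.967 + 1.330x.
Set SMC = demand: 21.967 + 1.330x = 91.382 - 1.121x → x* = 28.3211.
Gap = |32.3819 − 28.3211| = 4.0608.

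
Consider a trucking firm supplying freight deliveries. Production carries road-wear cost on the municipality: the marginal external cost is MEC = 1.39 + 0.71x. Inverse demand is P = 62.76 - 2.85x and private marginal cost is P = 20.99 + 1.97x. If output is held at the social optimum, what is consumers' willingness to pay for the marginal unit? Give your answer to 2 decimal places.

Social marginal cost = private MC + MEC = 22.38 + 2.68x.
Set SMC = demand: 22.38 + 2.68x = 62.76 - 2.85x → x* = 7.3020.
Consumer price on the demand curve at x*: 62.76 − 2.85×7.3020 = 41.9493.

P = 41.95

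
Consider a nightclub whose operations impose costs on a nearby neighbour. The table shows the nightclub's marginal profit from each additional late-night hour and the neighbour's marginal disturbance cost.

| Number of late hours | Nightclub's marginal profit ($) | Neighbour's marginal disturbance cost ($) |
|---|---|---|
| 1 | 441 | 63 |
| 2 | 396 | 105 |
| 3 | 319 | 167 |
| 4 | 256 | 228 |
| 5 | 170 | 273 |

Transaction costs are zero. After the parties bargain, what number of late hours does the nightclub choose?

4

Bargaining reaches the level where marginal profit last exceeds marginal disturbance cost.
That holds through level 4 (256 ≥ 228) but not at 5 (170 < 273).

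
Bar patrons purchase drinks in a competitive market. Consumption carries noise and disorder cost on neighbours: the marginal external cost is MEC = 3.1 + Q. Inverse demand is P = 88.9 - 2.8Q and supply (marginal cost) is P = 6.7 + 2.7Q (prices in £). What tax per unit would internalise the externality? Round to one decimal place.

Social marginal benefit = demand − MEC = 85.8 - 3.8Q.
Set SMB = MC: 85.8 - 3.8Q = 6.7 + 2.7Q → Q* = 12.1692.
The Pigouvian tax equals MEC at Q*: 3.1 + 1.0×12.1692 = 15.2692.

tax = £15.3 per unit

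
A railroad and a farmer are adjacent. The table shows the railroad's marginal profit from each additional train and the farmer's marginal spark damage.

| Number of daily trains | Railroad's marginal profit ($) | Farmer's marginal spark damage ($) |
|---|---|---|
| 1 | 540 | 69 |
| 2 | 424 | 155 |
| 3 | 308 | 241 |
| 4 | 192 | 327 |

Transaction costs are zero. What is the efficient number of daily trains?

3

Bargaining reaches the level where marginal profit last exceeds marginal spark damage.
That holds through level 3 (308 ≥ 241) but not at 4 (192 < 327).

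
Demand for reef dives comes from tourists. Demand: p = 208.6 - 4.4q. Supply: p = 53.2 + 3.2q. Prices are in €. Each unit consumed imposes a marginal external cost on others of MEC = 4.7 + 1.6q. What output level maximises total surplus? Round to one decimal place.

q* = 16.4

Social marginal benefit = demand − MEC = 203.9 - 6.0q.
Set SMB = MC: 203.9 - 6.0q = 53.2 + 3.2q → q* = 16.3804.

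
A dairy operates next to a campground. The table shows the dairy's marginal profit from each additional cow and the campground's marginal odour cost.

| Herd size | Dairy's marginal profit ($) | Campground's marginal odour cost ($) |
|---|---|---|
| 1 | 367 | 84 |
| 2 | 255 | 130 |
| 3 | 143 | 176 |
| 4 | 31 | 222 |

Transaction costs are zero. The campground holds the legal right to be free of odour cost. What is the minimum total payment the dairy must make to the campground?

Efficient level: marginal profit ≥ marginal odour cost through level 2, so k* = 2.
With the campground holding the right, the dairy must at least compensate total damage at k*: 84 + 130 = 214.

$214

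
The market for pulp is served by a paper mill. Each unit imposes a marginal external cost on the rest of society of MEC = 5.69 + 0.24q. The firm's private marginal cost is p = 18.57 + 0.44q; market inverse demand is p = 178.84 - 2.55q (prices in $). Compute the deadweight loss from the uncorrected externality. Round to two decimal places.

DWL = $53.29

Market equilibrium (private): 18.57 + 0.44q = 178.84 - 2.55q → q_m = 53.6020.
Social marginal cost = private MC + MEC = 24.26 + 0.68q.
Set SMC = demand: 24.26 + 0.68q = 178.84 - 2.55q → q* = 47.8576.
The loss is the area between SMC and demand from q* to q_m; with linear curves that's a triangle of height MEC(q_m).
DWL = ½ × 5.7444 × 18.5545 = 53.2922.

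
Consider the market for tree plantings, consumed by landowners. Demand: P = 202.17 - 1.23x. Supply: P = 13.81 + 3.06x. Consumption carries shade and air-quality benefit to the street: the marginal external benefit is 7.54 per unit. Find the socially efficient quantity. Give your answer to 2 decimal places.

x* = 45.66

Social marginal benefit = demand + MEB = 209.71 - 1.23x.
Set SMB = MC: 209.71 - 1.23x = 13.81 + 3.06x → x* = 45.6643.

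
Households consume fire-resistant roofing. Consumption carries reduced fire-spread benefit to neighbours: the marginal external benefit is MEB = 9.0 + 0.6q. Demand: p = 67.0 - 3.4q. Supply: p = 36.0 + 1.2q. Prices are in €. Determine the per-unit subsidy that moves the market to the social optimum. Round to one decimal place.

Social marginal benefit = demand + MEB = 76.0 - 2.8q.
Set SMB = MC: 76.0 - 2.8q = 36.0 + 1.2q → q* = 10.0000.
The Pigouvian subsidy equals MEB at q*: 9.0 + 0.6×10.0000 = 15.0000.

subsidy = €15.0 per unit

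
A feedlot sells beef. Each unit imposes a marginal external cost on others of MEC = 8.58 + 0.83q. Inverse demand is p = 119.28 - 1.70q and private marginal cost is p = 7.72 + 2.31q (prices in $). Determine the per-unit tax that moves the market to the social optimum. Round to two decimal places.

Social marginal cost = private MC + MEC = 16.30 + 3.14q.
Set SMC = demand: 16.30 + 3.14q = 119.28 - 1.70q → q* = 21.2769.
The Pigouvian tax equals MEC at q*: 8.58 + 0.83×21.2769 = 26.2398.

tax = $26.24 per unit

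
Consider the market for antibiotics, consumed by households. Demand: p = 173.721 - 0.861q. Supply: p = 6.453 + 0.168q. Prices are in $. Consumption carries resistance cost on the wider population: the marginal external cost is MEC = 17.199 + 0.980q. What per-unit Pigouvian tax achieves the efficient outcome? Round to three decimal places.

tax = $90.403 per unit

Social marginal benefit = demand − MEC = 156.522 - 1.841q.
Set SMB = MC: 156.522 - 1.841q = 6.453 + 0.168q → q* = 74.6984.
The Pigouvian tax equals MEC at q*: 17.199 + 0.980×74.6984 = 90.4034.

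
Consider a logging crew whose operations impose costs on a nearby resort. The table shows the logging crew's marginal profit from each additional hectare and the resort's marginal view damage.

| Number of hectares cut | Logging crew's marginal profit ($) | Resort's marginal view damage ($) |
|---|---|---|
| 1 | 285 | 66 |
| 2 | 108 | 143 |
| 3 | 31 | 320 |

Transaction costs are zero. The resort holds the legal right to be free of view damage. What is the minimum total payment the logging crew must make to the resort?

$66

Efficient level: marginal profit ≥ marginal view damage through level 1, so k* = 1.
With the resort holding the right, the logging crew must at least compensate total damage at k*: 66 = 66.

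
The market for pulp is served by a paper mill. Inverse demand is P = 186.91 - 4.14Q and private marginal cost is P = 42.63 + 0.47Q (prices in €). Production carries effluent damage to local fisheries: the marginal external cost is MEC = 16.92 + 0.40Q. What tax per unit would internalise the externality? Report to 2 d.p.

tax = €27.09 per unit

Social marginal cost = private MC + MEC = 59.55 + 0.87Q.
Set SMC = demand: 59.55 + 0.87Q = 186.91 - 4.14Q → Q* = 25.4212.
The Pigouvian tax equals MEC at Q*: 16.92 + 0.40×25.4212 = 27.0885.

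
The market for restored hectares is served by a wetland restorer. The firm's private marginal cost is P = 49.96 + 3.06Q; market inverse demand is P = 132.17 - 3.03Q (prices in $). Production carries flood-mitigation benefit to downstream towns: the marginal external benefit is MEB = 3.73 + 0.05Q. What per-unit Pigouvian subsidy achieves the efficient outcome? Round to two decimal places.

subsidy = $4.44 per unit

Social marginal cost = private MC − MEB = 46.23 + 3.01Q.
Set SMC = demand: 46.23 + 3.01Q = 132.17 - 3.03Q → Q* = 14.2285.
The Pigouvian subsidy equals MEB at Q*: 3.73 + 0.05×14.2285 = 4.4414.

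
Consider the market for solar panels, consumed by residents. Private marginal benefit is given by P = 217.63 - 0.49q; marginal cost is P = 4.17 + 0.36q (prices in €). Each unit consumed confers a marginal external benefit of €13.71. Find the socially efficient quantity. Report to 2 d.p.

Social marginal benefit = demand + MEB = 231.34 - 0.49q.
Set SMB = MC: 231.34 - 0.49q = 4.17 + 0.36q → q* = 267.2588.

q* = 267.26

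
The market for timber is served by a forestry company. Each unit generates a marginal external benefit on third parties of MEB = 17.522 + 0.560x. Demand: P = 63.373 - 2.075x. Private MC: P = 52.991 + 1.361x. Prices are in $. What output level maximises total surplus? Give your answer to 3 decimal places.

Social marginal cost = private MC − MEB = 35.469 + 0.801x.
Set SMC = demand: 35.469 + 0.801x = 63.373 - 2.075x → x* = 9.7024.

x* = 9.702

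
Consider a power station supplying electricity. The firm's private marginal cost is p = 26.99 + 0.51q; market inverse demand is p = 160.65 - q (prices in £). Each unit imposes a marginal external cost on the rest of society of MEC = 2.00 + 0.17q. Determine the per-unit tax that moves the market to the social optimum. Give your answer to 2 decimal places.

Social marginal cost = private MC + MEC = 28.99 + 0.68q.
Set SMC = demand: 28.99 + 0.68q = 160.65 - q → q* = 78.3690.
The Pigouvian tax equals MEC at q*: 2.00 + 0.17×78.3690 = 15.3227.

tax = £15.32 per unit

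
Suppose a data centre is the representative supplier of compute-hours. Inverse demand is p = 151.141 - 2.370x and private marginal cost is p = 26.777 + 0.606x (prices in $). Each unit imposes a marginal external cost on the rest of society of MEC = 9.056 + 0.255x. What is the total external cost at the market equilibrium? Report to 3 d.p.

$601.097

Market equilibrium (private): 26.777 + 0.606x = 151.141 - 2.370x → x_m = 41.7890.
Total external cost = ∫₀^{x_m} (9.056 + 0.255x) dx = 9.056×41.7890 + ½×0.255×41.7890² = 601.0971.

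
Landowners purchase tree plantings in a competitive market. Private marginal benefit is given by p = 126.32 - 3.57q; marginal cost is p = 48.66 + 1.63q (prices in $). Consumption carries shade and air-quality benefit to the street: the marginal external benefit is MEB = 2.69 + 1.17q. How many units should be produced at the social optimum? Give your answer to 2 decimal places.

q* = 19.94

Social marginal benefit = demand + MEB = 129.01 - 2.40q.
Set SMB = MC: 129.01 - 2.40q = 48.66 + 1.63q → q* = 19.9380.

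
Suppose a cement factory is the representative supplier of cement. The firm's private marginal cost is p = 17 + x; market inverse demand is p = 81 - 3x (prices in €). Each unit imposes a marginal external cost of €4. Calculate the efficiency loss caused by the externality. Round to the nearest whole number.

Market equilibrium (private): 17 + x = 81 - 3x → x_m = 16.0000.
Social marginal cost = private MC + MEC = 21 + x.
Set SMC = demand: 21 + x = 81 - 3x → x* = 15.0000.
Between x* and x_m the wedge SMC − demand runs linearly from 0 to MEC(x_m), so the loss is a triangle.
DWL = ½ × 1.0000 × 4.0000 = 2.0000.

DWL = €2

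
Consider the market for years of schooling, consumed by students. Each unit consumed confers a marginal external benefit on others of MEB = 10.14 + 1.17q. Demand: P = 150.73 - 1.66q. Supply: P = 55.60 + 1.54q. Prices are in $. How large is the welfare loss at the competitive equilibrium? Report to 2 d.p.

Market equilibrium (private): 55.60 + 1.54q = 150.73 - 1.66q → q_m = 29.7281.
Social marginal benefit = demand + MEB = 160.87 - 0.49q.
Set SMB = MC: 160.87 - 0.49q = 55.60 + 1.54q → q* = 51.8571.
Height of the DWL triangle at q_m is SMB(q_m) − MC(q_m) = MEB(q_m) = 44.9219.
DWL = ½ × 22.1290 × 44.9219 = 497.0384.

DWL = $497.04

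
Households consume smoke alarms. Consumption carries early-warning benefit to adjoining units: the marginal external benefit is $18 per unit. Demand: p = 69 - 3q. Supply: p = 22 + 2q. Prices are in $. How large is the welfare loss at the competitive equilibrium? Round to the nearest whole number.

Market equilibrium (private): 22 + 2q = 69 - 3q → q_m = 9.4000.
Social marginal benefit = demand + MEB = 87 - 3q.
Set SMB = MC: 87 - 3q = 22 + 2q → q* = 13.0000.
The welfare-loss triangle has base |q_m − q*| and height MEB(q_m) (the vertical gap between SMB and MC is zero at q* and MEB at q_m).
DWL = ½ × 3.6000 × 18.0000 = 32.4000.

DWL = $32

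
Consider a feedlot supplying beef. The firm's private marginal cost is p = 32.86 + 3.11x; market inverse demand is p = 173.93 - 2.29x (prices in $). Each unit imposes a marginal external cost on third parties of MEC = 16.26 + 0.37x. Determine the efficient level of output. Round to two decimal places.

Social marginal cost = private MC + MEC = 49.12 + 3.48x.
Set SMC = demand: 49.12 + 3.48x = 173.93 - 2.29x → x* = 21.6308.

x* = 21.63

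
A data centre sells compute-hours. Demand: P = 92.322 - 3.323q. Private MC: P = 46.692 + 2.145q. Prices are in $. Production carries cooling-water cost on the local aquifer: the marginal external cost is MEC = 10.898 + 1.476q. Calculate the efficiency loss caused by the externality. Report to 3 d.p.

DWL = $38.806

Market equilibrium (private): 46.692 + 2.145q = 92.322 - 3.323q → q_m = 8.3449.
Social marginal cost = private MC + MEC = 57.590 + 3.621q.
Set SMC = demand: 57.590 + 3.621q = 92.322 - 3.323q → q* = 5.0017.
The loss is the area between SMC and demand from q* to q_m; with linear curves that's a triangle of height MEC(q_m).
DWL = ½ × 3.3432 × 23.2151 = 38.8064.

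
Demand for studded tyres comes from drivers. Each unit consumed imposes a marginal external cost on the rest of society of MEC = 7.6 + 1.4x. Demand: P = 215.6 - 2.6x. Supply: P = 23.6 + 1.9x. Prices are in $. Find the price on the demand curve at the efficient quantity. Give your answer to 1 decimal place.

Social marginal benefit = demand − MEC = 208.0 - 4.0x.
Set SMB = MC: 208.0 - 4.0x = 23.6 + 1.9x → x* = 31.2542.
Consumer price on the demand curve at x*: 215.6 − 2.6×31.2542 = 134.3391.

P = $134.3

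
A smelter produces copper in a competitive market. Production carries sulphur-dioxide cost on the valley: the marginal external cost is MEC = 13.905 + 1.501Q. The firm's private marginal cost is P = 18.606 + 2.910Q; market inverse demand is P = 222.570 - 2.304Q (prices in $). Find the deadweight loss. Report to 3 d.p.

Market equilibrium (private): 18.606 + 2.910Q = 222.570 - 2.304Q → Q_m = 39.1185.
Social marginal cost = private MC + MEC = 32.511 + 4.411Q.
Set SMC = demand: 32.511 + 4.411Q = 222.570 - 2.304Q → Q* = 28.3036.
Height of the DWL triangle at Q_m is SMC(Q_m) − demand(Q_m) = MEC(Q_m) = 72.6219.
DWL = ½ × 10.8149 × 72.6219 = 392.6993.

DWL = $392.699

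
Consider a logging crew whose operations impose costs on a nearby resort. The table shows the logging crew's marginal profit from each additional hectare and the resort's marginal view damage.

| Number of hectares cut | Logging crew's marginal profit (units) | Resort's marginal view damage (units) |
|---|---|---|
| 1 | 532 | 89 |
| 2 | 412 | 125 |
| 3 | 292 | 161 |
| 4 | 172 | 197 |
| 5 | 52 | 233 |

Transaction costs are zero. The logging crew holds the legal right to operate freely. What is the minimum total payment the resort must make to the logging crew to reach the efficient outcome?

224

Left alone the logging crew would choose level 5 (marginal profit stays positive).
Efficient level: k* = 3 (marginal profit ≥ marginal view damage through 3).
The resort must at least cover the logging crew's forgone profit from cutting 5→3: 172 + 52 = 224.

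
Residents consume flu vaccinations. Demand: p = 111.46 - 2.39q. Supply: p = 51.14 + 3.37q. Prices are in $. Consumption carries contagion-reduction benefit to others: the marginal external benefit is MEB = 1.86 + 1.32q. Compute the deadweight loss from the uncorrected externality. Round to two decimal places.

DWL = $27.70

Market equilibrium (private): 51.14 + 3.37q = 111.46 - 2.39q → q_m = 10.4722.
Social marginal benefit = demand + MEB = 113.32 - 1.07q.
Set SMB = MC: 113.32 - 1.07q = 51.14 + 3.37q → q* = 14.0045.
Height of the DWL triangle at q_m is SMB(q_m) − MC(q_m) = MEB(q_m) = 15.6833.
DWL = ½ × 3.5323 × 15.6833 = 27.6991.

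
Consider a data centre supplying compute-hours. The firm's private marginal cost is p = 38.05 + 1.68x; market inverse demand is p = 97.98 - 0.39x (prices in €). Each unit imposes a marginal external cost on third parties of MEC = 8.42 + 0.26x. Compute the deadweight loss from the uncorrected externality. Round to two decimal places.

DWL = €54.58

Market equilibrium (private): 38.05 + 1.68x = 97.98 - 0.39x → x_m = 28.9517.
Social marginal cost = private MC + MEC = 46.47 + 1.94x.
Set SMC = demand: 46.47 + 1.94x = 97.98 - 0.39x → x* = 22.1073.
Height of the DWL triangle at x_m is SMC(x_m) − demand(x_m) = MEC(x_m) = 15.9474.
DWL = ½ × 6.8444 × 15.9474 = 54.5752.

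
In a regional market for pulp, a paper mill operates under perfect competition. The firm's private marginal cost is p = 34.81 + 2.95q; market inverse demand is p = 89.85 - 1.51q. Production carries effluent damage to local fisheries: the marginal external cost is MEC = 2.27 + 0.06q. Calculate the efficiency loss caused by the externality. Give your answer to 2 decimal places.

DWL = 1.00

Market equilibrium (private): 34.81 + 2.95q = 89.85 - 1.51q → q_m = 12.3408.
Social marginal cost = private MC + MEC = 37.08 + 3.01q.
Set SMC = demand: 37.08 + 3.01q = 89.85 - 1.51q → q* = 11.6748.
The loss is the area between SMC and demand from q* to q_m; with linear curves that's a triangle of height MEC(q_m).
DWL = ½ × 0.6660 × 3.0104 = 1.0025.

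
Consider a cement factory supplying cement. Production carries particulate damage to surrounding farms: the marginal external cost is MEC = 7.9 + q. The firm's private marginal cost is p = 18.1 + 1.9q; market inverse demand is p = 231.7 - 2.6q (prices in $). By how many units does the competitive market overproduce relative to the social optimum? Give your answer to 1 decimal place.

10.1 units

Market equilibrium (private): 18.1 + 1.9q = 231.7 - 2.6q → q_m = 47.4667.
Social marginal cost = private MC + MEC = 26.0 + 2.9q.
Set SMC = demand: 26.0 + 2.9q = 231.7 - 2.6q → q* = 37.4000.
Gap = |47.4667 − 37.4000| = 10.0667.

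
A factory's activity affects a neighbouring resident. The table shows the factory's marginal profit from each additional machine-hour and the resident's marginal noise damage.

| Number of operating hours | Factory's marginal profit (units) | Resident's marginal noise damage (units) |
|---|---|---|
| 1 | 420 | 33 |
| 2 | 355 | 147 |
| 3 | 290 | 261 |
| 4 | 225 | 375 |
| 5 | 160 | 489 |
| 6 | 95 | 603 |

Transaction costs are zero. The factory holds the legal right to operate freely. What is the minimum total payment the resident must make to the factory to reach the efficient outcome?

480

Left alone the factory would choose level 6 (marginal profit stays positive).
Efficient level: k* = 3 (marginal profit ≥ marginal noise damage through 3).
The resident must at least cover the factory's forgone profit from cutting 6→3: 225 + 160 + 95 = 480.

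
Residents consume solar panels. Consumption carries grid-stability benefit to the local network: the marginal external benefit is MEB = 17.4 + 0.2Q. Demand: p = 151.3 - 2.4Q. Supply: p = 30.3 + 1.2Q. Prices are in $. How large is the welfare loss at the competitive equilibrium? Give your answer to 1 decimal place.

DWL = $85.6

Market equilibrium (private): 30.3 + 1.2Q = 151.3 - 2.4Q → Q_m = 33.6111.
Social marginal benefit = demand + MEB = 168.7 - 2.2Q.
Set SMB = MC: 168.7 - 2.2Q = 30.3 + 1.2Q → Q* = 40.7059.
Height of the DWL triangle at Q_m is SMB(Q_m) − MC(Q_m) = MEB(Q_m) = 24.1222.
DWL = ½ × 7.0948 × 24.1222 = 85.5711.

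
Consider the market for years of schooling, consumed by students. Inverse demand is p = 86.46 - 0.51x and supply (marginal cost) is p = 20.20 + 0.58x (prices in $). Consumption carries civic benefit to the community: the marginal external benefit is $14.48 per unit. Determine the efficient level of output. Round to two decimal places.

x* = 74.07

Social marginal benefit = demand + MEB = 100.94 - 0.51x.
Set SMB = MC: 100.94 - 0.51x = 20.20 + 0.58x → x* = 74.0734.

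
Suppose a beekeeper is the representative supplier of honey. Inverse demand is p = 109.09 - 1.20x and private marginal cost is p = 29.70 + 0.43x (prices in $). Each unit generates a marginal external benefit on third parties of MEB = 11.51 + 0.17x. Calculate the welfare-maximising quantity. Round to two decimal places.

x* = 62.26

Social marginal cost = private MC − MEB = 18.19 + 0.26x.
Set SMC = demand: 18.19 + 0.26x = 109.09 - 1.20x → x* = 62.2603.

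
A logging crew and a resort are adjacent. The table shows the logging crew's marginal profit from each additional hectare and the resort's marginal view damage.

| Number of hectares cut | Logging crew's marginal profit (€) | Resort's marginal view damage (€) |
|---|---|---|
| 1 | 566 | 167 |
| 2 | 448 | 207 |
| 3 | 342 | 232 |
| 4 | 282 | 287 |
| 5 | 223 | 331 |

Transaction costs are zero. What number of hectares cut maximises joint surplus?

Bargaining reaches the level where marginal profit last exceeds marginal view damage.
That holds through level 3 (342 ≥ 232) but not at 4 (282 < 287).

3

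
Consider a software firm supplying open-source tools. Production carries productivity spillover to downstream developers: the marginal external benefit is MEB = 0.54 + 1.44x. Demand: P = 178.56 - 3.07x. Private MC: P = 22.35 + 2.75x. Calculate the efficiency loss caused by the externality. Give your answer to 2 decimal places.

Market equilibrium (private): 22.35 + 2.75x = 178.56 - 3.07x → x_m = 26.8402.
Social marginal cost = private MC − MEB = 21.81 + 1.31x.
Set SMC = demand: 21.81 + 1.31x = 178.56 - 3.07x → x* = 35.7877.
Height of the DWL triangle at x_m is demand(x_m) − SMC(x_m) = MEB(x_m) = 39.1899.
DWL = ½ × 8.9475 × 39.1899 = 175.3258.

DWL = 175.33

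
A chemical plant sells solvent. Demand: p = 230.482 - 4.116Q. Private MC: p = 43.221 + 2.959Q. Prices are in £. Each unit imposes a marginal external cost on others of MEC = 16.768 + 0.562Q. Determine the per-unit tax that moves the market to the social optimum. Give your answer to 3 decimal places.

Social marginal cost = private MC + MEC = 59.989 + 3.521Q.
Set SMC = demand: 59.989 + 3.521Q = 230.482 - 4.116Q → Q* = 22.3246.
The Pigouvian tax equals MEC at Q*: 16.768 + 0.562×22.3246 = 29.3144.

tax = £29.314 per unit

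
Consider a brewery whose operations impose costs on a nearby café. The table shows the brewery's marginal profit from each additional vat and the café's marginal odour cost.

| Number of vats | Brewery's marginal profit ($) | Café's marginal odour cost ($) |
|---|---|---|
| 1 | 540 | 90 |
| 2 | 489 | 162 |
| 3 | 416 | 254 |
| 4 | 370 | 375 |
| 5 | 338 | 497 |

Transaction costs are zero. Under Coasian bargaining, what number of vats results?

3

Bargaining reaches the level where marginal profit last exceeds marginal odour cost.
That holds through level 3 (416 ≥ 254) but not at 4 (370 < 375).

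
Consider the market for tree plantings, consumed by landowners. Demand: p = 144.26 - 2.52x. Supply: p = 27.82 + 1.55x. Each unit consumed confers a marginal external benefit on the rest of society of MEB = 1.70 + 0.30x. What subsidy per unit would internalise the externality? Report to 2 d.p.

subsidy = 11.10 per unit

Social marginal benefit = demand + MEB = 145.96 - 2.22x.
Set SMB = MC: 145.96 - 2.22x = 27.82 + 1.55x → x* = 31.3369.
The Pigouvian subsidy equals MEB at x*: 1.70 + 0.30×31.3369 = 11.1011.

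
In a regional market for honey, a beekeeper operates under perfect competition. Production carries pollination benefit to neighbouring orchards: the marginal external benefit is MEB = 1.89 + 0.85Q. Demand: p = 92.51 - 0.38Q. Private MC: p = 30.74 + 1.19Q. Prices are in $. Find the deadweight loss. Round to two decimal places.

DWL = $866.93

Market equilibrium (private): 30.74 + 1.19Q = 92.51 - 0.38Q → Q_m = 39.3439.
Social marginal cost = private MC − MEB = 28.85 + 0.34Q.
Set SMC = demand: 28.85 + 0.34Q = 92.51 - 0.38Q → Q* = 88.4167.
Between Q* and Q_m the wedge demand − SMC runs linearly from 0 to MEB(Q_m), so the loss is a triangle.
DWL = ½ × 49.0728 × 35.3324 = 866.9299.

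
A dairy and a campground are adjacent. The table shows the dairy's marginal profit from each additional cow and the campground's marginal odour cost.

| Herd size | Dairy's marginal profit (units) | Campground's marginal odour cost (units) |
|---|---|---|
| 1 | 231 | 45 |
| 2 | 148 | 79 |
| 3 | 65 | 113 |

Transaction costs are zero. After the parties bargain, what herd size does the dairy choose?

2

Bargaining reaches the level where marginal profit last exceeds marginal odour cost.
That holds through level 2 (148 ≥ 79) but not at 3 (65 < 113).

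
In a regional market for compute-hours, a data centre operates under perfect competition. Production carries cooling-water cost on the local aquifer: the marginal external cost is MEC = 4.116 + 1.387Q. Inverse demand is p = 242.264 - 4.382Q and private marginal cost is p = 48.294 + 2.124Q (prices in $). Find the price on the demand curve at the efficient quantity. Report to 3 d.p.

P = $136.862

Social marginal cost = private MC + MEC = 52.410 + 3.511Q.
Set SMC = demand: 52.410 + 3.511Q = 242.264 - 4.382Q → Q* = 24.0535.
Consumer price on the demand curve at Q*: 242.264 − 4.382×24.0535 = 136.8616.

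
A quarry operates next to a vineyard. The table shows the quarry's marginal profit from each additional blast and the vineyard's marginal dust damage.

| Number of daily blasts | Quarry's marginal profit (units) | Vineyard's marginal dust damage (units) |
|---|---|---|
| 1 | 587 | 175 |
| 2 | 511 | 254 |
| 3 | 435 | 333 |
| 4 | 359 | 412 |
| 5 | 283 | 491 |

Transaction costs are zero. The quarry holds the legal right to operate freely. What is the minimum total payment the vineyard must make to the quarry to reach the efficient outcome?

Left alone the quarry would choose level 5 (marginal profit stays positive).
Efficient level: k* = 3 (marginal profit ≥ marginal dust damage through 3).
The vineyard must at least cover the quarry's forgone profit from cutting 5→3: 359 + 283 = 642.

642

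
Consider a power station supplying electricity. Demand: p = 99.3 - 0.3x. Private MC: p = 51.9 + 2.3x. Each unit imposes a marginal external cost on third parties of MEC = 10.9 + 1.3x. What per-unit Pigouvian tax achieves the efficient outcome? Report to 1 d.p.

Social marginal cost = private MC + MEC = 62.8 + 3.6x.
Set SMC = demand: 62.8 + 3.6x = 99.3 - 0.3x → x* = 9.3590.
The Pigouvian tax equals MEC at x*: 10.9 + 1.3×9.3590 = 23.0667.

tax = 23.1 per unit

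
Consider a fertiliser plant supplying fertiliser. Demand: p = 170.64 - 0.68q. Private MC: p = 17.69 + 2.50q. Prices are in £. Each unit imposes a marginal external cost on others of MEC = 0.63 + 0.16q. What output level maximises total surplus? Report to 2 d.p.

q* = 45.60

Social marginal cost = private MC + MEC = 18.32 + 2.66q.
Set SMC = demand: 18.32 + 2.66q = 170.64 - 0.68q → q* = 45.6048.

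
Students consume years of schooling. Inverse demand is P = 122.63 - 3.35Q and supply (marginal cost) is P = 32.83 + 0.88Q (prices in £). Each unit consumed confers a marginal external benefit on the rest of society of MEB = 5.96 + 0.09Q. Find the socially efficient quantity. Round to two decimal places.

Q* = 23.13

Social marginal benefit = demand + MEB = 128.59 - 3.26Q.
Set SMB = MC: 128.59 - 3.26Q = 32.83 + 0.88Q → Q* = 23.1304.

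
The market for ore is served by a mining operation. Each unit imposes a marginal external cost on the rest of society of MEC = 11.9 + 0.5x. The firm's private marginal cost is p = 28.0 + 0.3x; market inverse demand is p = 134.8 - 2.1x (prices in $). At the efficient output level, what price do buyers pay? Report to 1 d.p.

P = $66.1

Social marginal cost = private MC + MEC = 39.9 + 0.8x.
Set SMC = demand: 39.9 + 0.8x = 134.8 - 2.1x → x* = 32.7241.
Consumer price on the demand curve at x*: 134.8 − 2.1×32.7241 = 66.0794.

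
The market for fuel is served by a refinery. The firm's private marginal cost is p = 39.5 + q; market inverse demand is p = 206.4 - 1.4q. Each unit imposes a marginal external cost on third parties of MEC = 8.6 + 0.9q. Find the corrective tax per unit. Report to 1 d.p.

tax = 51.8 per unit

Social marginal cost = private MC + MEC = 48.1 + 1.9q.
Set SMC = demand: 48.1 + 1.9q = 206.4 - 1.4q → q* = 47.9697.
The Pigouvian tax equals MEC at q*: 8.6 + 0.9×47.9697 = 51.7727.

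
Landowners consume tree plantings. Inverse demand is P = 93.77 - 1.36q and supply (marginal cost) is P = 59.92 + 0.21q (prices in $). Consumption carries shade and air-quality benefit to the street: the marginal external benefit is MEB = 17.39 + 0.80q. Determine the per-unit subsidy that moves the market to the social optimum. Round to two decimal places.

subsidy = $70.63 per unit

Social marginal benefit = demand + MEB = 111.16 - 0.56q.
Set SMB = MC: 111.16 - 0.56q = 59.92 + 0.21q → q* = 66.5455.
The Pigouvian subsidy equals MEB at q*: 17.39 + 0.80×66.5455 = 70.6264.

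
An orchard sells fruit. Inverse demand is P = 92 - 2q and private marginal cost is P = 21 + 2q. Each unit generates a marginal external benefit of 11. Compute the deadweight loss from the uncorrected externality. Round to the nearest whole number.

Market equilibrium (private): 21 + 2q = 92 - 2q → q_m = 17.7500.
Social marginal cost = private MC − MEB = 10 + 2q.
Set SMC = demand: 10 + 2q = 92 - 2q → q* = 20.5000.
The loss is the area between SMC and demand from q* to q_m; with linear curves that's a triangle of height MEB(q_m).
DWL = ½ × 2.7500 × 11.0000 = 15.1250.

DWL = 15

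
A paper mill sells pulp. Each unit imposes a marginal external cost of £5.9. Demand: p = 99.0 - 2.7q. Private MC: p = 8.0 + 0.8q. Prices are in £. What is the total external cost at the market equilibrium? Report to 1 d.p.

£153.4

Market equilibrium (private): 8.0 + 0.8q = 99.0 - 2.7q → q_m = 26.0000.
Total external cost = MEC × q_m = 5.9 × 26.0000 = 153.4000.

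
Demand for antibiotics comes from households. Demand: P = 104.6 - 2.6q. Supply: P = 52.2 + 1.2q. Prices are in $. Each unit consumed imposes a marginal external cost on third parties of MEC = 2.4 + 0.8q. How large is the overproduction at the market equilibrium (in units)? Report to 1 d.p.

Market equilibrium (private): 52.2 + 1.2q = 104.6 - 2.6q → q_m = 13.7895.
Social marginal benefit = demand − MEC = 102.2 - 3.4q.
Set SMB = MC: 102.2 - 3.4q = 52.2 + 1.2q → q* = 10.8696.
Gap = |13.7895 − 10.8696| = 2.9199.

2.9 units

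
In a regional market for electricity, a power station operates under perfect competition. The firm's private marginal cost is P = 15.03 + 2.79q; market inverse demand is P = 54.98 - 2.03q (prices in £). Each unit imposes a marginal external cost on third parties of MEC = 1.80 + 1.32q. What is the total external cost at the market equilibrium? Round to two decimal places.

£60.26

Market equilibrium (private): 15.03 + 2.79q = 54.98 - 2.03q → q_m = 8.2884.
Total external cost = ∫₀^{q_m} (1.80 + 1.32q) dq = 1.80×8.2884 + ½×1.32×8.2884² = 60.2595.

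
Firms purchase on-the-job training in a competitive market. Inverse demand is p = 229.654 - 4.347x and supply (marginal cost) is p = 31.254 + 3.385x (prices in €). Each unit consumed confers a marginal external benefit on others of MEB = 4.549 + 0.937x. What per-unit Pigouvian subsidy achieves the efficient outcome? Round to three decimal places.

Social marginal benefit = demand + MEB = 234.203 - 3.410x.
Set SMB = MC: 234.203 - 3.410x = 31.254 + 3.385x → x* = 29.8674.
The Pigouvian subsidy equals MEB at x*: 4.549 + 0.937×29.8674 = 32.5348.

subsidy = €32.535 per unit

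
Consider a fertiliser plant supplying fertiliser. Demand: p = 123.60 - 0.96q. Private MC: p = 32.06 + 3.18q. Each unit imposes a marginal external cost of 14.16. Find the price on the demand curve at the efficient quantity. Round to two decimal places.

P = 105.66

Social marginal cost = private MC + MEC = 46.22 + 3.18q.
Set SMC = demand: 46.22 + 3.18q = 123.60 - 0.96q → q* = 18.6908.
Consumer price on the demand curve at q*: 123.60 − 0.96×18.6908 = 105.6568.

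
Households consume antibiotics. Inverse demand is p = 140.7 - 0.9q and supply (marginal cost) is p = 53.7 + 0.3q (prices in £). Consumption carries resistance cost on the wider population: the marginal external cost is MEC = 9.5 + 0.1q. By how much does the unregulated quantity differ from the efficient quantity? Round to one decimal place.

12.9 units

Market equilibrium (private): 53.7 + 0.3q = 140.7 - 0.9q → q_m = 72.5000.
Social marginal benefit = demand − MEC = 131.2 - q.
Set SMB = MC: 131.2 - q = 53.7 + 0.3q → q* = 59.6154.
Gap = |72.5000 − 59.6154| = 12.8846.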